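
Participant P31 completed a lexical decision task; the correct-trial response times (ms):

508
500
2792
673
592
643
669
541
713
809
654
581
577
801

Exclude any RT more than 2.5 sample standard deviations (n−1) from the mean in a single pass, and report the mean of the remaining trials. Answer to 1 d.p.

n = 14, ΣRT = 11053, M = 789.500
Σ(x−M)² = 4436725.50; s = √(4436725.50/13) = 584.197
Cutoffs: 789.500 ± 2.5·584.197 → [-671.0, 2250.0]
Outside: 2792 → excluded.
Retained (n=13): Σ = 8261, mean = 8261/13 = 635.462

635.5 ms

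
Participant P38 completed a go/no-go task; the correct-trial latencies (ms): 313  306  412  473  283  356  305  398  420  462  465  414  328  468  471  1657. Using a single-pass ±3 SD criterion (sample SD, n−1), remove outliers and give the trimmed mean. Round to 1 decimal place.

391.6 ms

n = 16, ΣRT = 7531, M = 470.688
Σ(x−M)² = 1570147.44; s = √(1570147.44/15) = 323.537
Cutoffs: 470.688 ± 3·323.537 → [-499.9, 1441.3]
Outside: 1657 → excluded.
Retained (n=15): Σ = 5874, mean = 5874/15 = 391.600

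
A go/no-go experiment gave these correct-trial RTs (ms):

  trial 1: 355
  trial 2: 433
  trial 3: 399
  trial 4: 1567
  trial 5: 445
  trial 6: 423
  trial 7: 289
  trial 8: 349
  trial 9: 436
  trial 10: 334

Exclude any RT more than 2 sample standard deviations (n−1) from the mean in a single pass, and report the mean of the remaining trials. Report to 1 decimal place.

384.8 ms

n = 10, ΣRT = 5030, M = 503.000
Σ(x−M)² = 1282042.00; s = √(1282042.00/9) = 377.424
Cutoffs: 503.000 ± 2·377.424 → [-251.8, 1257.8]
Outside: 1567 → excluded.
Retained (n=9): Σ = 3463, mean = 3463/9 = 384.778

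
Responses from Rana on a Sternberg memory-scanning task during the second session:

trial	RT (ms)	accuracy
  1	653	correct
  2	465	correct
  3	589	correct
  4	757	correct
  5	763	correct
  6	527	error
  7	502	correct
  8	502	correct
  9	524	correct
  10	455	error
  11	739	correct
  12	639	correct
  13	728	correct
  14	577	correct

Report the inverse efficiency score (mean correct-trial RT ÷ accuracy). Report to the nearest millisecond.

723 ms

Correct trials (n=12): 653, 465, 589, 757, 763, 502, 502, 524, 739, 639, 728, 577
Mean correct RT = 7438/12 = 619.8333 ms
Proportion correct = 12/14
IES = 619.8333 / (12/14) = 723.139 ms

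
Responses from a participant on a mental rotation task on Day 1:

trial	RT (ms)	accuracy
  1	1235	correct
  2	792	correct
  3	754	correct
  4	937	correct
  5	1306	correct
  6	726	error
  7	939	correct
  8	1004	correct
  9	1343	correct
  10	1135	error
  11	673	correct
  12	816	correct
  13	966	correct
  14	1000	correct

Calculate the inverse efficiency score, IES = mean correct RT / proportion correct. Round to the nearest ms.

Correct trials (n=12): 1235, 792, 754, 937, 1306, 939, 1004, 1343, 673, 816, 966, 1000
Mean correct RT = 11765/12 = 980.4167 ms
Proportion correct = 12/14
IES = 980.4167 / (12/14) = 1143.819 ms

1144 ms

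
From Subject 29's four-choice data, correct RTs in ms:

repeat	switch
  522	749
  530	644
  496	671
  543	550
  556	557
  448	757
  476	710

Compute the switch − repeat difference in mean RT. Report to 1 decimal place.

152.4 ms

M(repeat) = 3571/7 = 510.143
M(switch) = 4638/7 = 662.571
Difference = 662.571 − 510.143 = 152.429 ms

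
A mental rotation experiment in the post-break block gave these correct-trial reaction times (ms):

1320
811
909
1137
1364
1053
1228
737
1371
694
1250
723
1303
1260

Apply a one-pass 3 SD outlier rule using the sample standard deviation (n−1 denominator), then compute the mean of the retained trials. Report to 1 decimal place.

1082.9 ms

n = 14, ΣRT = 15160, M = 1082.857
Σ(x−M)² = 855429.71; s = √(855429.71/13) = 256.520
Cutoffs: 1082.857 ± 3·256.520 → [313.3, 1852.4]
No RTs fall outside the cutoffs; all 14 retained. Mean = 15160/14 = 1082.857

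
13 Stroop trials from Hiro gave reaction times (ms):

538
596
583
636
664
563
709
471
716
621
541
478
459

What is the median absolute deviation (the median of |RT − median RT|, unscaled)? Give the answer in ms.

Sorted: 459, 471, 478, 538, 541, 563, 583, 596, 621, 636, 664, 709, 716 → median = 583
|x − 583|: 45, 13, 0, 53, 81, 20, 126, 112, 133, 38, 42, 105, 124
Sorted deviations: 0, 13, 20, 38, 42, 45, 53, 81, 105, 112, 124, 126, 133 → MAD = 53

53 ms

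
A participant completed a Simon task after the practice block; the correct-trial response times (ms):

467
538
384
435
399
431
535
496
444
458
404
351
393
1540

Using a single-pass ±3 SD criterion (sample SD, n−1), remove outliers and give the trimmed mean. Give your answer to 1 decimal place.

n = 14, ΣRT = 7275, M = 519.643
Σ(x−M)² = 1160381.21; s = √(1160381.21/13) = 298.764
Cutoffs: 519.643 ± 3·298.764 → [-376.6, 1415.9]
Outside: 1540 → excluded.
Retained (n=13): Σ = 5735, mean = 5735/13 = 441.154

441.2 ms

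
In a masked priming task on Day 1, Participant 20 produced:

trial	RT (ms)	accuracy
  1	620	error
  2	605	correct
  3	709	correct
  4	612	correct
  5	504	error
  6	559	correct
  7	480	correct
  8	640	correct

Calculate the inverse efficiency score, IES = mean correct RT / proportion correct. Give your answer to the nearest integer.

Correct trials (n=6): 605, 709, 612, 559, 480, 640
Mean correct RT = 3605/6 = 600.8333 ms
Proportion correct = 6/8
IES = 600.8333 / (6/8) = 801.111 ms

801 ms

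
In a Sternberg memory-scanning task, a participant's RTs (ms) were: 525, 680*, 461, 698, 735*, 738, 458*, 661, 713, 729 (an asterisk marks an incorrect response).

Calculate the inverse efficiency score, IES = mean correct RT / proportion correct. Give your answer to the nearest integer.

Correct trials (n=7): 525, 461, 698, 738, 661, 713, 729
Mean correct RT = 4525/7 = 646.4286 ms
Proportion correct = 7/10
IES = 646.4286 / (7/10) = 923.469 ms

923 ms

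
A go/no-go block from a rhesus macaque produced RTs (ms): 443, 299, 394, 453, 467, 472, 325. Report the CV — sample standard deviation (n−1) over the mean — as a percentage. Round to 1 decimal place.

n = 7, Σ = 2853, M = 407.5714
Σ(x−M)² = 29791.714; s = √(29791.714/6) = 70.4648
CV = 70.4648 / 407.5714 = 0.17289 = 17.289%

17.3%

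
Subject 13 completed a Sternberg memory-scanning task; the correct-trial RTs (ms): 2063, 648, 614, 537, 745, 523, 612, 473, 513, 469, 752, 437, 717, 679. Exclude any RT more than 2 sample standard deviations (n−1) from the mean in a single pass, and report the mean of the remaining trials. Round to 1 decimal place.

n = 14, ΣRT = 9782, M = 698.714
Σ(x−M)² = 2147974.86; s = √(2147974.86/13) = 406.483
Cutoffs: 698.714 ± 2·406.483 → [-114.3, 1511.7]
Outside: 2063 → excluded.
Retained (n=13): Σ = 7719, mean = 7719/13 = 593.769

593.8 ms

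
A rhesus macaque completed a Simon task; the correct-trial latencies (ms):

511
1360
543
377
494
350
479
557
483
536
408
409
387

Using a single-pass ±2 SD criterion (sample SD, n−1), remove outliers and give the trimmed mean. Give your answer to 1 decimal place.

461.2 ms

n = 13, ΣRT = 6894, M = 530.308
Σ(x−M)² = 802082.77; s = √(802082.77/12) = 258.535
Cutoffs: 530.308 ± 2·258.535 → [13.2, 1047.4]
Outside: 1360 → excluded.
Retained (n=12): Σ = 5534, mean = 5534/12 = 461.167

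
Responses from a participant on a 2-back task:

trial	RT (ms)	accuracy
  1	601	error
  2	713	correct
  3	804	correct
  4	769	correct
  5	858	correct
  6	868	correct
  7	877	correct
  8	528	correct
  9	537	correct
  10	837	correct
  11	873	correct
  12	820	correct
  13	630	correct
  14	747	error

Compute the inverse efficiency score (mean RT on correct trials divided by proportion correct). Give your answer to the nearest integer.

Correct trials (n=12): 713, 804, 769, 858, 868, 877, 528, 537, 837, 873, 820, 630
Mean correct RT = 9114/12 = 759.5000 ms
Proportion correct = 12/14
IES = 759.5000 / (12/14) = 886.083 ms

886 ms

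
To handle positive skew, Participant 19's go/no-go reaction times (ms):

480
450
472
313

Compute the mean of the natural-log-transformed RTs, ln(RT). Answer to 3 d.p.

6.047

ln(RT): 6.1738, 6.1092, 6.1570, 5.7462
Σ ln(RT) = 24.1862
Mean = 24.1862/4 = 6.04655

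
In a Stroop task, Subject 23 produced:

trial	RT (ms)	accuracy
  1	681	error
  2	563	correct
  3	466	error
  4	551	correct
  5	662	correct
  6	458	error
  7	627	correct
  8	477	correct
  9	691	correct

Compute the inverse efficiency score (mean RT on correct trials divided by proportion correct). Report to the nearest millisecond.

Correct trials (n=6): 563, 551, 662, 627, 477, 691
Mean correct RT = 3571/6 = 595.1667 ms
Proportion correct = 6/9
IES = 595.1667 / (6/9) = 892.750 ms

893 ms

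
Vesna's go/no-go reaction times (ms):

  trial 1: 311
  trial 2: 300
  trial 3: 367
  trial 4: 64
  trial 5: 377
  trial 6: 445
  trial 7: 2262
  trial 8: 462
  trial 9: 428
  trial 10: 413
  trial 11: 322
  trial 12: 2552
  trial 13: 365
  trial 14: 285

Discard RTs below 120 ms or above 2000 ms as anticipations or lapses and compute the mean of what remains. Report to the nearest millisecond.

Excluded: 64, 2262, 2552
Retained (n=11): Σ = 4075
Mean = 4075/11 = 370.4545

370 ms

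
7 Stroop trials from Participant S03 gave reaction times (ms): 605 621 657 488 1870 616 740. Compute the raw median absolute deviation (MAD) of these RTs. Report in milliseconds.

Sorted: 488, 605, 616, 621, 657, 740, 1870 → median = 621
|x − 621|: 16, 0, 36, 133, 1249, 5, 119
Sorted deviations: 0, 5, 16, 36, 119, 133, 1249 → MAD = 36

36 ms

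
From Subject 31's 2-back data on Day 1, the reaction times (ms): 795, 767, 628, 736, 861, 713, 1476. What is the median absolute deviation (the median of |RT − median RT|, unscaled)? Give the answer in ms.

54 ms

Sorted: 628, 713, 736, 767, 795, 861, 1476 → median = 767
|x − 767|: 28, 0, 139, 31, 94, 54, 709
Sorted deviations: 0, 28, 31, 54, 94, 139, 709 → MAD = 54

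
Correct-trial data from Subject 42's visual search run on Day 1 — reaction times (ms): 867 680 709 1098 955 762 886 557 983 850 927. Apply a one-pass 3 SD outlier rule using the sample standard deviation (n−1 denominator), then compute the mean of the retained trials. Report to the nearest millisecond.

n = 11, ΣRT = 9274, M = 843.091
Σ(x−M)² = 239580.91; s = √(239580.91/10) = 154.784
Cutoffs: 843.091 ± 3·154.784 → [378.7, 1307.4]
No RTs fall outside the cutoffs; all 11 retained. Mean = 9274/11 = 843.091

843 ms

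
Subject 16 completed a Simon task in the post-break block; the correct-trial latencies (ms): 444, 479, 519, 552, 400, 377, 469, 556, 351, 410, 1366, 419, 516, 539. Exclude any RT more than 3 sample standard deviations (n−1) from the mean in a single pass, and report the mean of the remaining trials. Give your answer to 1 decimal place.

n = 14, ΣRT = 7397, M = 528.357
Σ(x−M)² = 813205.21; s = √(813205.21/13) = 250.108
Cutoffs: 528.357 ± 3·250.108 → [-222.0, 1278.7]
Outside: 1366 → excluded.
Retained (n=13): Σ = 6031, mean = 6031/13 = 463.923

463.9 ms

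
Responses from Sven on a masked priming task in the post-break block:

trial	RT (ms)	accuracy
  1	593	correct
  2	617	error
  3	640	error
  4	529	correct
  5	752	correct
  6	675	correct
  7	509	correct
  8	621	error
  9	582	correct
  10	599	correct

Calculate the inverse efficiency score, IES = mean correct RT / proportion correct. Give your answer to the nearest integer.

865 ms

Correct trials (n=7): 593, 529, 752, 675, 509, 582, 599
Mean correct RT = 4239/7 = 605.5714 ms
Proportion correct = 7/10
IES = 605.5714 / (7/10) = 865.102 ms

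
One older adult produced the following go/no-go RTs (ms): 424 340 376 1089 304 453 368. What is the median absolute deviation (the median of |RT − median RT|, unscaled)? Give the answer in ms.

Sorted: 304, 340, 368, 376, 424, 453, 1089 → median = 376
|x − 376|: 48, 36, 0, 713, 72, 77, 8
Sorted deviations: 0, 8, 36, 48, 72, 77, 713 → MAD = 48

48 ms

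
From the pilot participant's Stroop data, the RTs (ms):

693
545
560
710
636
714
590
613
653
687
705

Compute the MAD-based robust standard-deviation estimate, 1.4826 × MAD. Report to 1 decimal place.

Sorted: 545, 560, 590, 613, 636, 653, 687, 693, 705, 710, 714 → median = 653
|x − 653| sorted: 0, 17, 34, 40, 40, 52, 57, 61, 63, 93, 108 → MAD = 52
Robust SD ≈ 1.4826 × 52 = 77.095

77.1 ms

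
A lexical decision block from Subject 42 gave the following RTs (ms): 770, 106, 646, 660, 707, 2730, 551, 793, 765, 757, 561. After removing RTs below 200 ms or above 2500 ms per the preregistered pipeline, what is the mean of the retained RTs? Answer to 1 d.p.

690.0 ms

Excluded: 106, 2730
Retained (n=9): Σ = 6210
Mean = 6210/9 = 690.0000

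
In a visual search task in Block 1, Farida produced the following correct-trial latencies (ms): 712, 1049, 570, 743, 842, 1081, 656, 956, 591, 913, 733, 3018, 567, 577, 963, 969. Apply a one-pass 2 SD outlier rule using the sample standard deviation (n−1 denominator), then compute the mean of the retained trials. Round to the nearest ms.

n = 16, ΣRT = 14940, M = 933.750
Σ(x−M)² = 5105077.00; s = √(5105077.00/15) = 583.385
Cutoffs: 933.750 ± 2·583.385 → [-233.0, 2100.5]
Outside: 3018 → excluded.
Retained (n=15): Σ = 11922, mean = 11922/15 = 794.800

795 ms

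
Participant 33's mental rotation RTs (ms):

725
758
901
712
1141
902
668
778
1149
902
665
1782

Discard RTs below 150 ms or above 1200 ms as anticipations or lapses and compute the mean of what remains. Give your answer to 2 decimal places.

Excluded: 1782
Retained (n=11): Σ = 9301
Mean = 9301/11 = 845.5455

845.55 ms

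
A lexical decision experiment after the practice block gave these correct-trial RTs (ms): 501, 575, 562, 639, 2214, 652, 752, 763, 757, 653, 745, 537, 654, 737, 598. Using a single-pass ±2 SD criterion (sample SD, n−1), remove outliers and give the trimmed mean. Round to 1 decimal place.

651.8 ms

n = 15, ΣRT = 11339, M = 755.933
Σ(x−M)² = 2380176.93; s = √(2380176.93/14) = 412.326
Cutoffs: 755.933 ± 2·412.326 → [-68.7, 1580.6]
Outside: 2214 → excluded.
Retained (n=14): Σ = 9125, mean = 9125/14 = 651.786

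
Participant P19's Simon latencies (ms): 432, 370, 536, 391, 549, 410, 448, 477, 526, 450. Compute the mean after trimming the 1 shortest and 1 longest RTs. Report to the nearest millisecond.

459 ms

Sorted: 370, 391, 410, 432, 448, 450, 477, 526, 536, 549
Drop lowest 1 (370) and highest 1 (549)
Remaining (n=8): Σ = 3670, mean = 3670/8 = 458.750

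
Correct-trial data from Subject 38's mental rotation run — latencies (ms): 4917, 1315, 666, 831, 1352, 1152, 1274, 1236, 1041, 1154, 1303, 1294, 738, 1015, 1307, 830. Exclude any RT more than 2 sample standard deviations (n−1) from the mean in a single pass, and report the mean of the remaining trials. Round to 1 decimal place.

1100.5 ms

n = 16, ΣRT = 21425, M = 1339.062
Σ(x−M)² = 14416256.94; s = √(14416256.94/15) = 980.349
Cutoffs: 1339.062 ± 2·980.349 → [-621.6, 3299.8]
Outside: 4917 → excluded.
Retained (n=15): Σ = 16508, mean = 16508/15 = 1100.533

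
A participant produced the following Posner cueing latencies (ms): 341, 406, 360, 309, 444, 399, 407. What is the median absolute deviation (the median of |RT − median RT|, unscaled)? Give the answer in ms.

Sorted: 309, 341, 360, 399, 406, 407, 444 → median = 399
|x − 399|: 58, 7, 39, 90, 45, 0, 8
Sorted deviations: 0, 7, 8, 39, 45, 58, 90 → MAD = 39

39 ms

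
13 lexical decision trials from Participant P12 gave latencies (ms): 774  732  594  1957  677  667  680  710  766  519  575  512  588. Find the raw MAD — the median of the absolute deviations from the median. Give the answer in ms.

89 ms

Sorted: 512, 519, 575, 588, 594, 667, 677, 680, 710, 732, 766, 774, 1957 → median = 677
|x − 677|: 97, 55, 83, 1280, 0, 10, 3, 33, 89, 158, 102, 165, 89
Sorted deviations: 0, 3, 10, 33, 55, 83, 89, 89, 97, 102, 158, 165, 1280 → MAD = 89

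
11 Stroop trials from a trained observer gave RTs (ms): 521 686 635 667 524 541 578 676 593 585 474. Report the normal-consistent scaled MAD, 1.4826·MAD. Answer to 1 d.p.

Sorted: 474, 521, 524, 541, 578, 585, 593, 635, 667, 676, 686 → median = 585
|x − 585| sorted: 0, 7, 8, 44, 50, 61, 64, 82, 91, 101, 111 → MAD = 61
Robust SD ≈ 1.4826 × 61 = 90.439

90.4 ms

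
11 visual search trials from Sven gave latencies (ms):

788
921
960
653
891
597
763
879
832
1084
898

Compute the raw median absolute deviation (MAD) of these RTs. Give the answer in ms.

81 ms

Sorted: 597, 653, 763, 788, 832, 879, 891, 898, 921, 960, 1084 → median = 879
|x − 879|: 91, 42, 81, 226, 12, 282, 116, 0, 47, 205, 19
Sorted deviations: 0, 12, 19, 42, 47, 81, 91, 116, 205, 226, 282 → MAD = 81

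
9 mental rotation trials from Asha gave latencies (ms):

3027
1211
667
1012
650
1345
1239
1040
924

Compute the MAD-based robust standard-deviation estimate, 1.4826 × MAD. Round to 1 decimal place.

Sorted: 650, 667, 924, 1012, 1040, 1211, 1239, 1345, 3027 → median = 1040
|x − 1040| sorted: 0, 28, 116, 171, 199, 305, 373, 390, 1987 → MAD = 199
Robust SD ≈ 1.4826 × 199 = 295.037

295.0 ms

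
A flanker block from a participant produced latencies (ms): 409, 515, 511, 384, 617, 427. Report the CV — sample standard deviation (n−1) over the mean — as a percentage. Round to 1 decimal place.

18.3%

n = 6, Σ = 2863, M = 477.1667
Σ(x−M)² = 37972.833; s = √(37972.833/5) = 87.1468
CV = 87.1468 / 477.1667 = 0.18263 = 18.263%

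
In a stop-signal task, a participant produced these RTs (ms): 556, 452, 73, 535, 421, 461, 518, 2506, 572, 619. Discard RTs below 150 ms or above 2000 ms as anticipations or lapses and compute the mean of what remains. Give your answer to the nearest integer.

517 ms

Excluded: 73, 2506
Retained (n=8): Σ = 4134
Mean = 4134/8 = 516.7500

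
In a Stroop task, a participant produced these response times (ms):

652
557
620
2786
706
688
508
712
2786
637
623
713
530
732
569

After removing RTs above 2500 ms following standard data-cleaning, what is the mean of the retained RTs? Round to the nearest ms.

634 ms

Excluded: 2786, 2786
Retained (n=13): Σ = 8247
Mean = 8247/13 = 634.3846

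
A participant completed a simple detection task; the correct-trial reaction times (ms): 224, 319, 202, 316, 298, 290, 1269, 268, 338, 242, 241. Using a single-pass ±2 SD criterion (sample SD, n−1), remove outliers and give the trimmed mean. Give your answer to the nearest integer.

274 ms

n = 11, ΣRT = 4007, M = 364.273
Σ(x−M)² = 918934.18; s = √(918934.18/10) = 303.139
Cutoffs: 364.273 ± 2·303.139 → [-242.0, 970.6]
Outside: 1269 → excluded.
Retained (n=10): Σ = 2738, mean = 2738/10 = 273.800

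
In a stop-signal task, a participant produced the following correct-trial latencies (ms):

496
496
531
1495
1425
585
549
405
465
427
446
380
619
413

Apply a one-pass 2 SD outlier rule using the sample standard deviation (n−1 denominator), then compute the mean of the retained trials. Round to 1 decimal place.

484.3 ms

n = 14, ΣRT = 8732, M = 623.714
Σ(x−M)² = 1696620.86; s = √(1696620.86/13) = 361.261
Cutoffs: 623.714 ± 2·361.261 → [-98.8, 1346.2]
Outside: 1425, 1495 → excluded.
Retained (n=12): Σ = 5812, mean = 5812/12 = 484.333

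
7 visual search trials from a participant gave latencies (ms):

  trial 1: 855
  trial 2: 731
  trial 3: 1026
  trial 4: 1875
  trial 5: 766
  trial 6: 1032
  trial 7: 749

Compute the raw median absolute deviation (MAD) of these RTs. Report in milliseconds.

Sorted: 731, 749, 766, 855, 1026, 1032, 1875 → median = 855
|x − 855|: 0, 124, 171, 1020, 89, 177, 106
Sorted deviations: 0, 89, 106, 124, 171, 177, 1020 → MAD = 124

124 ms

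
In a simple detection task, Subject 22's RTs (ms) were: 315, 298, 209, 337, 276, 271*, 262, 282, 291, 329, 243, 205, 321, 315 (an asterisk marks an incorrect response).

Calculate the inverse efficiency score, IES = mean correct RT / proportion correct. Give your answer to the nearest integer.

Correct trials (n=13): 315, 298, 209, 337, 276, 262, 282, 291, 329, 243, 205, 321, 315
Mean correct RT = 3683/13 = 283.3077 ms
Proportion correct = 13/14
IES = 283.3077 / (13/14) = 305.101 ms

305 ms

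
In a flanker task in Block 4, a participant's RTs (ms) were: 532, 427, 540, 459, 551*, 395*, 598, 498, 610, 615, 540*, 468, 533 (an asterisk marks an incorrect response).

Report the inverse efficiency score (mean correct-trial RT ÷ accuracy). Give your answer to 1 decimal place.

686.4 ms

Correct trials (n=10): 532, 427, 540, 459, 598, 498, 610, 615, 468, 533
Mean correct RT = 5280/10 = 528.0000 ms
Proportion correct = 10/13
IES = 528.0000 / (10/13) = 686.400 ms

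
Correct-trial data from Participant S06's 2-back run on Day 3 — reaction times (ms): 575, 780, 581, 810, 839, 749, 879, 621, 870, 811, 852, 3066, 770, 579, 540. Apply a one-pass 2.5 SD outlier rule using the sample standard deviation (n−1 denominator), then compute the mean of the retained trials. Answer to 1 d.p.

n = 15, ΣRT = 13322, M = 888.133
Σ(x−M)² = 5284799.73; s = √(5284799.73/14) = 614.399
Cutoffs: 888.133 ± 2.5·614.399 → [-647.9, 2424.1]
Outside: 3066 → excluded.
Retained (n=14): Σ = 10256, mean = 10256/14 = 732.571

732.6 ms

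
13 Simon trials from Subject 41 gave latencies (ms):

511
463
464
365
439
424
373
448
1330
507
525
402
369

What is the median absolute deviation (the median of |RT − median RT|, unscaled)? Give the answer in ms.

Sorted: 365, 369, 373, 402, 424, 439, 448, 463, 464, 507, 511, 525, 1330 → median = 448
|x − 448|: 63, 15, 16, 83, 9, 24, 75, 0, 882, 59, 77, 46, 79
Sorted deviations: 0, 9, 15, 16, 24, 46, 59, 63, 75, 77, 79, 83, 882 → MAD = 59

59 ms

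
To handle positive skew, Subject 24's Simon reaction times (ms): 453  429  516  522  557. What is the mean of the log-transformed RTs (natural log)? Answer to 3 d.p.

6.201

ln(RT): 6.1159, 6.0615, 6.2461, 6.2577, 6.3226
Σ ln(RT) = 31.0037
Mean = 31.0037/5 = 6.20074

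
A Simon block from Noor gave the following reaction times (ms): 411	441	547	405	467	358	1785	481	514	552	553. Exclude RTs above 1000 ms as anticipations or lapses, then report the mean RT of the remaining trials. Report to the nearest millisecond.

Excluded: 1785
Retained (n=10): Σ = 4729
Mean = 4729/10 = 472.9000

473 ms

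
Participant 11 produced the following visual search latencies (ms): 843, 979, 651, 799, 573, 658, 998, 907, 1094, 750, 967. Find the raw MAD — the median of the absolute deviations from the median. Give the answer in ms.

Sorted: 573, 651, 658, 750, 799, 843, 907, 967, 979, 998, 1094 → median = 843
|x − 843|: 0, 136, 192, 44, 270, 185, 155, 64, 251, 93, 124
Sorted deviations: 0, 44, 64, 93, 124, 136, 155, 185, 192, 251, 270 → MAD = 136

136 ms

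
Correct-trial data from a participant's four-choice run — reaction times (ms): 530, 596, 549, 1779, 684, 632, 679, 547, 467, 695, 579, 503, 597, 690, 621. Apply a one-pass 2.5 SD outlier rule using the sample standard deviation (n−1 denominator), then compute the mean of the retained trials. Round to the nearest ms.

n = 15, ΣRT = 10148, M = 676.533
Σ(x−M)² = 1371941.73; s = √(1371941.73/14) = 313.043
Cutoffs: 676.533 ± 2.5·313.043 → [-106.1, 1459.1]
Outside: 1779 → excluded.
Retained (n=14): Σ = 8369, mean = 8369/14 = 597.786

598 ms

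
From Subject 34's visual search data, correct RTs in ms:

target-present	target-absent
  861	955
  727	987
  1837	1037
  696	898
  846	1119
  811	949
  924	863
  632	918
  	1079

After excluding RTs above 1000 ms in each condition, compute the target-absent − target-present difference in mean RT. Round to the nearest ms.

143 ms

target-present: exclude 1837
target-absent: exclude 1037, 1119, 1079
M(target-present) = 5497/7 = 785.286
M(target-absent) = 5570/6 = 928.333
Difference = 928.333 − 785.286 = 143.048 ms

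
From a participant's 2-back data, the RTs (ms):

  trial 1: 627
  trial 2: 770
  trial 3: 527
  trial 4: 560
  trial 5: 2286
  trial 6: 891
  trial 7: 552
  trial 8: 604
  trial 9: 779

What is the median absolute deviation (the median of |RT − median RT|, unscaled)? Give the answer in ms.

Sorted: 527, 552, 560, 604, 627, 770, 779, 891, 2286 → median = 627
|x − 627|: 0, 143, 100, 67, 1659, 264, 75, 23, 152
Sorted deviations: 0, 23, 67, 75, 100, 143, 152, 264, 1659 → MAD = 100

100 ms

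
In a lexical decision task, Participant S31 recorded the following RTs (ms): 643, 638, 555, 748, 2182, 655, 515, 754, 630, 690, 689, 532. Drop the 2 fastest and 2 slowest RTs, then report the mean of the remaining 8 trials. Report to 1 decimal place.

Sorted: 515, 532, 555, 630, 638, 643, 655, 689, 690, 748, 754, 2182
Drop lowest 2 (515, 532) and highest 2 (754, 2182)
Remaining (n=8): Σ = 5248, mean = 5248/8 = 656.000

656.0 ms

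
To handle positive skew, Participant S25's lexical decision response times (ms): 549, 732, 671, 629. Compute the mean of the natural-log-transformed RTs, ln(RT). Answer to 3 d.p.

6.464

ln(RT): 6.3081, 6.5958, 6.5088, 6.4441
Σ ln(RT) = 25.8568
Mean = 25.8568/4 = 6.46419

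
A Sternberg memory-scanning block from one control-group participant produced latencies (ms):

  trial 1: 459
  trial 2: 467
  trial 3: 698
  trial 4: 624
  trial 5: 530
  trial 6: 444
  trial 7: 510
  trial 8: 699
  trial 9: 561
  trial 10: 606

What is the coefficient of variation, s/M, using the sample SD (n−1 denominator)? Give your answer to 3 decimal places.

0.169

n = 10, Σ = 5598, M = 559.8000
Σ(x−M)² = 80283.600; s = √(80283.600/9) = 94.4479
CV = 94.4479 / 559.8000 = 0.16872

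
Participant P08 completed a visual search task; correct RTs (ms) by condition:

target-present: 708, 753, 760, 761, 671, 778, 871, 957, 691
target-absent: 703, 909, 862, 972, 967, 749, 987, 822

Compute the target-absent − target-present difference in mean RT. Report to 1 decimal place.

M(target-present) = 6950/9 = 772.222
M(target-absent) = 6971/8 = 871.375
Difference = 871.375 − 772.222 = 99.153 ms

99.2 ms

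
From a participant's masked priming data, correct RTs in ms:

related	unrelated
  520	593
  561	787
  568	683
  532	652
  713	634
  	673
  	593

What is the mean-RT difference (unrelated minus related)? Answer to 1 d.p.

80.5 ms

M(related) = 2894/5 = 578.800
M(unrelated) = 4615/7 = 659.286
Difference = 659.286 − 578.800 = 80.486 ms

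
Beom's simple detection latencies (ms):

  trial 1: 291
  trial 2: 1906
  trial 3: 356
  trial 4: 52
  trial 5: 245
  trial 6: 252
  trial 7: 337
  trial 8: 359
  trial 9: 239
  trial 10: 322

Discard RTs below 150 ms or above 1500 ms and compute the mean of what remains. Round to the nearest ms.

Excluded: 52, 1906
Retained (n=8): Σ = 2401
Mean = 2401/8 = 300.1250

300 ms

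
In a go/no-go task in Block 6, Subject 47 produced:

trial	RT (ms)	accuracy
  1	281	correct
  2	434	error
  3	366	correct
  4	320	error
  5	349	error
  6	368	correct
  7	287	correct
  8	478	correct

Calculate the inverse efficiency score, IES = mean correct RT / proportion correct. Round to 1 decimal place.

569.6 ms

Correct trials (n=5): 281, 366, 368, 287, 478
Mean correct RT = 1780/5 = 356.0000 ms
Proportion correct = 5/8
IES = 356.0000 / (5/8) = 569.600 ms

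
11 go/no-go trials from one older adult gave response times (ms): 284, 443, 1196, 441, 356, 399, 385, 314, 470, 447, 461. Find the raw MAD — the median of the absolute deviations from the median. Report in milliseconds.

Sorted: 284, 314, 356, 385, 399, 441, 443, 447, 461, 470, 1196 → median = 441
|x − 441|: 157, 2, 755, 0, 85, 42, 56, 127, 29, 6, 20
Sorted deviations: 0, 2, 6, 20, 29, 42, 56, 85, 127, 157, 755 → MAD = 42

42 ms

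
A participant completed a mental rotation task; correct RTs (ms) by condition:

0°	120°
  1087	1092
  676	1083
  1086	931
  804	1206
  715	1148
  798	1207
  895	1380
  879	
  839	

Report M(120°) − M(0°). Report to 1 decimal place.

M(0°) = 7779/9 = 864.333
M(120°) = 8047/7 = 1149.571
Difference = 1149.571 − 864.333 = 285.238 ms

285.2 ms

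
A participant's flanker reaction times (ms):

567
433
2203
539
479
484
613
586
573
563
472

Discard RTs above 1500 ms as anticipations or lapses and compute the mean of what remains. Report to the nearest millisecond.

531 ms

Excluded: 2203
Retained (n=10): Σ = 5309
Mean = 5309/10 = 530.9000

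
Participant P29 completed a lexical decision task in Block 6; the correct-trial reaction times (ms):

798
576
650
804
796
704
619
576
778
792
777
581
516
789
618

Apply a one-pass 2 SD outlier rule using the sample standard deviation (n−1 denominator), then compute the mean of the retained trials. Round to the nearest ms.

n = 15, ΣRT = 10374, M = 691.600
Σ(x−M)² = 151545.60; s = √(151545.60/14) = 104.042
Cutoffs: 691.600 ± 2·104.042 → [483.5, 899.7]
No RTs fall outside the cutoffs; all 15 retained. Mean = 10374/15 = 691.600

692 ms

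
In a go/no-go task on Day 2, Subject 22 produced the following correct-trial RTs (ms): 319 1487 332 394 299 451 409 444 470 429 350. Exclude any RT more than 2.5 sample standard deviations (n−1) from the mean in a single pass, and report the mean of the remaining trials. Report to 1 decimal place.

389.7 ms

n = 11, ΣRT = 5384, M = 489.455
Σ(x−M)² = 1127826.73; s = √(1127826.73/10) = 335.831
Cutoffs: 489.455 ± 2.5·335.831 → [-350.1, 1329.0]
Outside: 1487 → excluded.
Retained (n=10): Σ = 3897, mean = 3897/10 = 389.700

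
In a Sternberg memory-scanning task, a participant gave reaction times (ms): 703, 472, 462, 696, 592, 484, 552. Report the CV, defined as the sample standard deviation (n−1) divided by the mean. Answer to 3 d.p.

n = 7, Σ = 3961, M = 565.8571
Σ(x−M)² = 62916.857; s = √(62916.857/6) = 102.4019
CV = 102.4019 / 565.8571 = 0.18097

0.181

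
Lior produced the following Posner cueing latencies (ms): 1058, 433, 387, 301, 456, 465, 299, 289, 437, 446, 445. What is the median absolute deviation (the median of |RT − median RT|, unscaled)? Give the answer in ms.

28 ms

Sorted: 289, 299, 301, 387, 433, 437, 445, 446, 456, 465, 1058 → median = 437
|x − 437|: 621, 4, 50, 136, 19, 28, 138, 148, 0, 9, 8
Sorted deviations: 0, 4, 8, 9, 19, 28, 50, 136, 138, 148, 621 → MAD = 28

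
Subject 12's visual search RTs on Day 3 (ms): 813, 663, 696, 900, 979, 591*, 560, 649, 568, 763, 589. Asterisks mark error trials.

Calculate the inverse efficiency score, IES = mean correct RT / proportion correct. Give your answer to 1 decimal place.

Correct trials (n=10): 813, 663, 696, 900, 979, 560, 649, 568, 763, 589
Mean correct RT = 7180/10 = 718.0000 ms
Proportion correct = 10/11
IES = 718.0000 / (10/11) = 789.800 ms

789.8 ms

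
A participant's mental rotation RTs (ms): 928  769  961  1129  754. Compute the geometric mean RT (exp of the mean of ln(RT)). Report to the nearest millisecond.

898 ms

ln(RT): 6.8330, 6.6451, 6.8680, 7.0291, 6.6254
Mean ln(RT) = 34.0006/5 = 6.80012
Geometric mean = exp(6.80012) = 897.95 ms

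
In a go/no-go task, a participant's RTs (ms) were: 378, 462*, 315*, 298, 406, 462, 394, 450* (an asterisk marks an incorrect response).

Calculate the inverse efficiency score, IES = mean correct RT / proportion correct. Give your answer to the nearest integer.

620 ms

Correct trials (n=5): 378, 298, 406, 462, 394
Mean correct RT = 1938/5 = 387.6000 ms
Proportion correct = 5/8
IES = 387.6000 / (5/8) = 620.160 ms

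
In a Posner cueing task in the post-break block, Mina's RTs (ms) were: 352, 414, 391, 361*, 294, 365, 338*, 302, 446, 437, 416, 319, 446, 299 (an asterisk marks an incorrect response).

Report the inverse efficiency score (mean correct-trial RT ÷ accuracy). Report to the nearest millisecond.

Correct trials (n=12): 352, 414, 391, 294, 365, 302, 446, 437, 416, 319, 446, 299
Mean correct RT = 4481/12 = 373.4167 ms
Proportion correct = 12/14
IES = 373.4167 / (12/14) = 435.653 ms

436 ms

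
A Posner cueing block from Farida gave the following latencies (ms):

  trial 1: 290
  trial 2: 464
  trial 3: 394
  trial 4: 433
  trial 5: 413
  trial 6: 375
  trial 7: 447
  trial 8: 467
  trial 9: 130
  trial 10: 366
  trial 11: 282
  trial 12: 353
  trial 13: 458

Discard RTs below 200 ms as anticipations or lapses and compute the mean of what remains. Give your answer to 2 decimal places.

395.17 ms

Excluded: 130
Retained (n=12): Σ = 4742
Mean = 4742/12 = 395.1667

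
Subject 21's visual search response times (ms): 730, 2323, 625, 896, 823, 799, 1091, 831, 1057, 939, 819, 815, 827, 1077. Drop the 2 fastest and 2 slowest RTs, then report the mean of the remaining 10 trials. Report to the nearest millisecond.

Sorted: 625, 730, 799, 815, 819, 823, 827, 831, 896, 939, 1057, 1077, 1091, 2323
Drop lowest 2 (625, 730) and highest 2 (1091, 2323)
Remaining (n=10): Σ = 8883, mean = 8883/10 = 888.300

888 ms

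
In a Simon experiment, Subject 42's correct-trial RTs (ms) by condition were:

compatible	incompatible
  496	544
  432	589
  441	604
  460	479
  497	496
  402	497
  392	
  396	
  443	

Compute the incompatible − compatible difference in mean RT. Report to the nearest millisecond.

95 ms

M(compatible) = 3959/9 = 439.889
M(incompatible) = 3209/6 = 534.833
Difference = 534.833 − 439.889 = 94.944 ms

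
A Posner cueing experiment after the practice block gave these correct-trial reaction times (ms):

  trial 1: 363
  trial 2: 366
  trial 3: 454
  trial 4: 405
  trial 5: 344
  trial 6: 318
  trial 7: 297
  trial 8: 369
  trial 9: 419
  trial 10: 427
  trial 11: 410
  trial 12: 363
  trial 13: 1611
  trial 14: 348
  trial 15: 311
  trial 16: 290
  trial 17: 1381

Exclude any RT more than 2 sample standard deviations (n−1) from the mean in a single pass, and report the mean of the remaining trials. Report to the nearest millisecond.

366 ms

n = 17, ΣRT = 8476, M = 498.588
Σ(x−M)² = 2315828.12; s = √(2315828.12/16) = 380.446
Cutoffs: 498.588 ± 2·380.446 → [-262.3, 1259.5]
Outside: 1381, 1611 → excluded.
Retained (n=15): Σ = 5484, mean = 5484/15 = 365.600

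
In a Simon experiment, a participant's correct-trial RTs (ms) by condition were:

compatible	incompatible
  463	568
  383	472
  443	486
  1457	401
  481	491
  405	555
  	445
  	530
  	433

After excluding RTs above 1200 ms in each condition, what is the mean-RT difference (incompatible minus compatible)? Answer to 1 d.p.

compatible: exclude 1457
M(compatible) = 2175/5 = 435.000
M(incompatible) = 4381/9 = 486.778
Difference = 486.778 − 435.000 = 51.778 ms

51.8 ms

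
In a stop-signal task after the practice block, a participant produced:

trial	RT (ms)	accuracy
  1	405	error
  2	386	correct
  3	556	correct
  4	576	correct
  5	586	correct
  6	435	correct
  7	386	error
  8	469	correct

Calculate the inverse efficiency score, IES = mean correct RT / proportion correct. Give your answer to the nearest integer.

Correct trials (n=6): 386, 556, 576, 586, 435, 469
Mean correct RT = 3008/6 = 501.3333 ms
Proportion correct = 6/8
IES = 501.3333 / (6/8) = 668.444 ms

668 ms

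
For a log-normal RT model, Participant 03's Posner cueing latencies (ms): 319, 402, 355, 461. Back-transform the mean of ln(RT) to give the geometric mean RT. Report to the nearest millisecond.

381 ms

ln(RT): 5.7652, 5.9965, 5.8721, 6.1334
Mean ln(RT) = 23.7672/4 = 5.94179
Geometric mean = exp(5.94179) = 380.62 ms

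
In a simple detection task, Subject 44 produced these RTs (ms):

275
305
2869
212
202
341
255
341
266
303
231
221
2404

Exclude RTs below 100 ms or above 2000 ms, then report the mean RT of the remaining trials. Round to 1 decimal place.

268.4 ms

Excluded: 2404, 2869
Retained (n=11): Σ = 2952
Mean = 2952/11 = 268.3636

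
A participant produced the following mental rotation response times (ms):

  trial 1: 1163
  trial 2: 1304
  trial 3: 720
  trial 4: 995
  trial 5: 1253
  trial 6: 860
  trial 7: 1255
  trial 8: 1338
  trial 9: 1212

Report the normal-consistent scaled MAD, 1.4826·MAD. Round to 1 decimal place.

Sorted: 720, 860, 995, 1163, 1212, 1253, 1255, 1304, 1338 → median = 1212
|x − 1212| sorted: 0, 41, 43, 49, 92, 126, 217, 352, 492 → MAD = 92
Robust SD ≈ 1.4826 × 92 = 136.399

136.4 ms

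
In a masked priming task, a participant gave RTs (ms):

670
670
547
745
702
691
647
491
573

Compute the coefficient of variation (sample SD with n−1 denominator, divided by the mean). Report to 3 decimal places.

n = 9, Σ = 5736, M = 637.3333
Σ(x−M)² = 54594.000; s = √(54594.000/8) = 82.6090
CV = 82.6090 / 637.3333 = 0.12962

0.130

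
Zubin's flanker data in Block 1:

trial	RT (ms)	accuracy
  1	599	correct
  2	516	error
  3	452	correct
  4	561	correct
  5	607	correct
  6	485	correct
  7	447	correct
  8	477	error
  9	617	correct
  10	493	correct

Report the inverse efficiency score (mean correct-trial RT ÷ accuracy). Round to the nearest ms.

Correct trials (n=8): 599, 452, 561, 607, 485, 447, 617, 493
Mean correct RT = 4261/8 = 532.6250 ms
Proportion correct = 8/10
IES = 532.6250 / (8/10) = 665.781 ms

666 ms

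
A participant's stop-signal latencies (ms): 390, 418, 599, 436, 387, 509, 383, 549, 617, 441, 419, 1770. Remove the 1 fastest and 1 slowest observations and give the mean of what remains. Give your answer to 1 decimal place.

476.5 ms

Sorted: 383, 387, 390, 418, 419, 436, 441, 509, 549, 599, 617, 1770
Drop lowest 1 (383) and highest 1 (1770)
Remaining (n=10): Σ = 4765, mean = 4765/10 = 476.500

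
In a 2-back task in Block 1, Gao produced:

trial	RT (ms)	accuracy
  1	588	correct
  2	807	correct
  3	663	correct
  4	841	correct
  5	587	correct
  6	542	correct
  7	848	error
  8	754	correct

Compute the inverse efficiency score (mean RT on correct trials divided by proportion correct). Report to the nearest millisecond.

Correct trials (n=7): 588, 807, 663, 841, 587, 542, 754
Mean correct RT = 4782/7 = 683.1429 ms
Proportion correct = 7/8
IES = 683.1429 / (7/8) = 780.735 ms

781 ms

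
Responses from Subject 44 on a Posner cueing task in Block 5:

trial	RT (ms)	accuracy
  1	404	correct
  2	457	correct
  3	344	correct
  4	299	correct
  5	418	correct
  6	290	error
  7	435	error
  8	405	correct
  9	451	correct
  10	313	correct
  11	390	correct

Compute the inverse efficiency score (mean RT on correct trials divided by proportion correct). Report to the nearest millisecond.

473 ms

Correct trials (n=9): 404, 457, 344, 299, 418, 405, 451, 313, 390
Mean correct RT = 3481/9 = 386.7778 ms
Proportion correct = 9/11
IES = 386.7778 / (9/11) = 472.728 ms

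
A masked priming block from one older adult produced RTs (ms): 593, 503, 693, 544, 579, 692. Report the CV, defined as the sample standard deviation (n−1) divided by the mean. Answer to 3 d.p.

n = 6, Σ = 3604, M = 600.6667
Σ(x−M)² = 30145.333; s = √(30145.333/5) = 77.6471
CV = 77.6471 / 600.6667 = 0.12927

0.129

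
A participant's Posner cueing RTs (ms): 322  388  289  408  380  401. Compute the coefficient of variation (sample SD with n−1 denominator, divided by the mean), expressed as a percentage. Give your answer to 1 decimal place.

n = 6, Σ = 2188, M = 364.6667
Σ(x−M)² = 11523.333; s = √(11523.333/5) = 48.0069
CV = 48.0069 / 364.6667 = 0.13165 = 13.165%

13.2%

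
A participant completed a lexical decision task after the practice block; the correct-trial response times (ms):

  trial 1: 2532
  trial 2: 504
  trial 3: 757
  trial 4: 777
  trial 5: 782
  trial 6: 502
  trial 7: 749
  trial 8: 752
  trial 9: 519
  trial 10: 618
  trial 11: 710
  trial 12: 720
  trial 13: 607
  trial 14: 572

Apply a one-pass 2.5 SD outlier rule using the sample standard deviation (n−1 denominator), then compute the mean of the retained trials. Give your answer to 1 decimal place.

659.2 ms

n = 14, ΣRT = 11101, M = 792.929
Σ(x−M)² = 3398968.93; s = √(3398968.93/13) = 511.331
Cutoffs: 792.929 ± 2.5·511.331 → [-485.4, 2071.3]
Outside: 2532 → excluded.
Retained (n=13): Σ = 8569, mean = 8569/13 = 659.154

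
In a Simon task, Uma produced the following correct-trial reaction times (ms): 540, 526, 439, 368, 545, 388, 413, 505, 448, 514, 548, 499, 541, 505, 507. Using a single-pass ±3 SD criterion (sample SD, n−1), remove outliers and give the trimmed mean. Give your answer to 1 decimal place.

485.7 ms

n = 15, ΣRT = 7286, M = 485.733
Σ(x−M)² = 49490.93; s = √(49490.93/14) = 59.456
Cutoffs: 485.733 ± 3·59.456 → [307.4, 664.1]
No RTs fall outside the cutoffs; all 15 retained. Mean = 7286/15 = 485.733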